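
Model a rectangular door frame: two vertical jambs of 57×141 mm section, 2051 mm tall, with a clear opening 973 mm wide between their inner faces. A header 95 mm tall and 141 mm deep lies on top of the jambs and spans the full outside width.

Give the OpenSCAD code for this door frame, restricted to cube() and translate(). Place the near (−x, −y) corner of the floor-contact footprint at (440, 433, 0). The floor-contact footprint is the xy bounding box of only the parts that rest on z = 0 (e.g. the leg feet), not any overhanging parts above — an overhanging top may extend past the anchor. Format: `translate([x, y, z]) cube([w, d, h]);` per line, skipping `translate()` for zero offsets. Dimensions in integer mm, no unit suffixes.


translate([440, 433, 0]) cube([57, 141, 2051]);
translate([1470, 433, 0]) cube([57, 141, 2051]);
translate([440, 433, 2051]) cube([1087, 141, 95]);


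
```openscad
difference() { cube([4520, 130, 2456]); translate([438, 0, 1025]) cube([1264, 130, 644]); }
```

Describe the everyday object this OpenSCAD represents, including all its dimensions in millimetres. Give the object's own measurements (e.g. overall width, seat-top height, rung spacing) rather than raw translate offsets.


A wall 4520 mm long (x), 130 mm thick (y), 2456 mm tall, with a rectangular window opening cut through it. The opening is 1264 mm wide and 644 mm tall; its sill is at z = 1025 mm and its near (−x) edge is 438 mm from the wall's −x end. The opening passes through the full wall thickness.


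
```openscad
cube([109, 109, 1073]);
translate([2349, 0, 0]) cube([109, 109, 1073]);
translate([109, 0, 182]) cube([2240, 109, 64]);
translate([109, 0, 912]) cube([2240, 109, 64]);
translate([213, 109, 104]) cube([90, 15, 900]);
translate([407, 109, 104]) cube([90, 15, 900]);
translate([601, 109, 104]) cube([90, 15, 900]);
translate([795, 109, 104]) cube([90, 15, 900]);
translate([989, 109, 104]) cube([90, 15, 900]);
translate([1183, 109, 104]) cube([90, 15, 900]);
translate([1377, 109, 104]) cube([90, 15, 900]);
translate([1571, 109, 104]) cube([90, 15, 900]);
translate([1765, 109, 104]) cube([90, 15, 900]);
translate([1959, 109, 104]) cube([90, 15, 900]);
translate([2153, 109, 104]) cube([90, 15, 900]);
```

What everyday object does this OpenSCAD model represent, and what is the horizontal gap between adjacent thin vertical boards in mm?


A fence section. The picket gap is 104 mm.

Two posts, two rails, 11 pickets — a fence section. Span 2240 mm holds 11 pickets of 90 mm with 12 equal gaps: ⌊(2240 − 11·90) / 12⌋ = 104 mm.


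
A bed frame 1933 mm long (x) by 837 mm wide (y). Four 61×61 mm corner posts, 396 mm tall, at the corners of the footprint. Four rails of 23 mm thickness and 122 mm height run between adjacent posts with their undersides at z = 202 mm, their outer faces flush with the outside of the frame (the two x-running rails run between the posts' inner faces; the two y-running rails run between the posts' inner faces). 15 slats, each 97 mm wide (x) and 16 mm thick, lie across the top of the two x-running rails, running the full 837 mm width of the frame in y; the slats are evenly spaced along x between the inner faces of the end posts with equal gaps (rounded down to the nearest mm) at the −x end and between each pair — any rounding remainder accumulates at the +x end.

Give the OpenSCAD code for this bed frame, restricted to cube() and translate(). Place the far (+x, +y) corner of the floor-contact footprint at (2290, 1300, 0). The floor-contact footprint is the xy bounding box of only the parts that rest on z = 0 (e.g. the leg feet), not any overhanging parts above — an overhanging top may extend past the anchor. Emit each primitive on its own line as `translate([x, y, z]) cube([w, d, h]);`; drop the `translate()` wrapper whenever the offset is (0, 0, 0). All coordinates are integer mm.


translate([357, 463, 0]) cube([61, 61, 396]);
translate([357, 1239, 0]) cube([61, 61, 396]);
translate([2229, 463, 0]) cube([61, 61, 396]);
translate([2229, 1239, 0]) cube([61, 61, 396]);
translate([418, 463, 202]) cube([1811, 23, 122]);
translate([418, 1277, 202]) cube([1811, 23, 122]);
translate([357, 524, 202]) cube([23, 715, 122]);
translate([2267, 524, 202]) cube([23, 715, 122]);
translate([440, 463, 324]) cube([97, 837, 16]);
translate([559, 463, 324]) cube([97, 837, 16]);
translate([678, 463, 324]) cube([97, 837, 16]);
translate([797, 463, 324]) cube([97, 837, 16]);
translate([916, 463, 324]) cube([97, 837, 16]);
translate([1035, 463, 324]) cube([97, 837, 16]);
translate([1154, 463, 324]) cube([97, 837, 16]);
translate([1273, 463, 324]) cube([97, 837, 16]);
translate([1392, 463, 324]) cube([97, 837, 16]);
translate([1511, 463, 324]) cube([97, 837, 16]);
translate([1630, 463, 324]) cube([97, 837, 16]);
translate([1749, 463, 324]) cube([97, 837, 16]);
translate([1868, 463, 324]) cube([97, 837, 16]);
translate([1987, 463, 324]) cube([97, 837, 16]);
translate([2106, 463, 324]) cube([97, 837, 16]);


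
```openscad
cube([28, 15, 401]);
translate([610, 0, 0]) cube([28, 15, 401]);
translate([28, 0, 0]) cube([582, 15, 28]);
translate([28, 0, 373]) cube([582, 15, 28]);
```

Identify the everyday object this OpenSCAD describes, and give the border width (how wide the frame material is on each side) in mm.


A picture frame. The border width is 28 mm.

Four thin pieces enclosing a rectangular opening — a picture frame. The two full-height stiles are 401 mm tall; the top rail sits at z = 373 and is 28 mm tall, so the border above the opening is 401 − 373 = 28 mm, matching the stile x-width.


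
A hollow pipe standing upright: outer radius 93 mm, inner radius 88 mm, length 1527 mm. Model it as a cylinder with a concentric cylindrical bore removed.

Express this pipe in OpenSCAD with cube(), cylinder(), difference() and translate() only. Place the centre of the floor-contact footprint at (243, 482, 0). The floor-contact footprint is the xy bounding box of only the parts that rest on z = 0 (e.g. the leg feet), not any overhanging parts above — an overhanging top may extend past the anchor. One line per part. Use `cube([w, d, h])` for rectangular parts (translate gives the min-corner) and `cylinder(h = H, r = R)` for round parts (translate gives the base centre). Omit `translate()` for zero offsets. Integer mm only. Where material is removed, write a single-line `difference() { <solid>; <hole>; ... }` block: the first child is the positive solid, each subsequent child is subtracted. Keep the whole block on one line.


difference() { translate([243, 482, 0]) cylinder(h = 1527, r = 93); translate([243, 482, 0]) cylinder(h = 1527, r = 88); }


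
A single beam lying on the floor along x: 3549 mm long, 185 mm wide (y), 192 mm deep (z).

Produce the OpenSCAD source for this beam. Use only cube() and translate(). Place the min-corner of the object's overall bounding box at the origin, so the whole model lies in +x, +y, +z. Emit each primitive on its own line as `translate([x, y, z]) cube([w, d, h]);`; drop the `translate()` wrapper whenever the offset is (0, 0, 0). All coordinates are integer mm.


cube([3549, 185, 192]);


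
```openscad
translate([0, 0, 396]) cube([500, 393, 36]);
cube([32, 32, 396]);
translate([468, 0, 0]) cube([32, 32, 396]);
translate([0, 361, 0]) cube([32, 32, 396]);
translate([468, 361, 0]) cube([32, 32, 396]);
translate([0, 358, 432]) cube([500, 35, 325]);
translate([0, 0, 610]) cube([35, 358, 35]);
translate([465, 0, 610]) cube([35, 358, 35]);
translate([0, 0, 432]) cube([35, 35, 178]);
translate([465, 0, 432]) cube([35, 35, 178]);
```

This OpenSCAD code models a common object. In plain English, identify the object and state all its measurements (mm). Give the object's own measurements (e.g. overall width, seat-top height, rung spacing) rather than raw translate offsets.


A chair. The seat is a 500×393×36 mm slab with its top at z = 432 mm, on four 32×32 mm corner legs (flush with the seat edges, standing on z = 0). A flat backrest 35 mm thick, 325 mm tall, spans the full seat width and rises from the seat top along its +y edge, rear face flush with the rear of the seat. Two armrests of 35×35 mm section run along each side from the seat's front edge to the front of the backrest, top faces 213 mm above the seat top and outer faces flush with the seat's x-edges; a 35×35 mm post under the front of each armrest stands on the seat at the front corner.


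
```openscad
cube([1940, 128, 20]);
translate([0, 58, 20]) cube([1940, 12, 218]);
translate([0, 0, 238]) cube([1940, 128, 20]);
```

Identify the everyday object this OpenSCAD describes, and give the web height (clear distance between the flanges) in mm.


An I-beam. The web height is 218 mm.

Two wide flanges with a thin centred web — an I-beam. Overall 258 mm minus two 20 mm flanges gives a web of 258 − 2·20 = 218 mm.


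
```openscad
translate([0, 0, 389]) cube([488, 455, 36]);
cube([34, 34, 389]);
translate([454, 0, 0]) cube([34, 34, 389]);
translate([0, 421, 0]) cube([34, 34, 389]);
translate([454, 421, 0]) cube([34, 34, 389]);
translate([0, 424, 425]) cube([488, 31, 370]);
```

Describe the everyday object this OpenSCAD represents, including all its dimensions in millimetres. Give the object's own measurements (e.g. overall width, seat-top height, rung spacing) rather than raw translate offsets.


A chair. The seat is a 488×455×36 mm slab with its top at z = 425 mm, on four 34×34 mm corner legs (flush with the seat edges, standing on z = 0). A flat backrest 31 mm thick, 370 mm tall, spans the full seat width and rises from the seat top along its +y edge, rear face flush with the rear of the seat.


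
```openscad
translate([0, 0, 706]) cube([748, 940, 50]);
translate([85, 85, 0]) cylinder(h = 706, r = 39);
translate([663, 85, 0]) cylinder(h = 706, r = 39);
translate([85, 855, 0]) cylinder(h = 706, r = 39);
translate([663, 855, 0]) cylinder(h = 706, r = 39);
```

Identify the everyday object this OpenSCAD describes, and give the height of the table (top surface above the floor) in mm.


A table. The table height is 756 mm.

A 748×940×50 slab sits at z = 706 on four Ø78 mm round legs — a table. The top surface is at 706 + 50 = 756 mm.


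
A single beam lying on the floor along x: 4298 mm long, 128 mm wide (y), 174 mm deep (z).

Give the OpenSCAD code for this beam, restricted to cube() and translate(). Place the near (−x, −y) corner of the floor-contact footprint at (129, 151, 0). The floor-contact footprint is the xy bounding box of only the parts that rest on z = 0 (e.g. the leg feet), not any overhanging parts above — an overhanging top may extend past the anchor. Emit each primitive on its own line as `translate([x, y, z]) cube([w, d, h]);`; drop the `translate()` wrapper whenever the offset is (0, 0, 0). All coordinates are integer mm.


translate([129, 151, 0]) cube([4298, 128, 174]);


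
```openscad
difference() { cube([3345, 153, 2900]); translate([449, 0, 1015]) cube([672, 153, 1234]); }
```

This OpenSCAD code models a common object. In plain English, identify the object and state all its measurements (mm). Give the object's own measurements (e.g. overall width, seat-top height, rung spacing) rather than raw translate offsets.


A wall 3345 mm long (x), 153 mm thick (y), 2900 mm tall, with a rectangular window opening cut through it. The opening is 672 mm wide and 1234 mm tall; its sill is at z = 1015 mm and its near (−x) edge is 449 mm from the wall's −x end. The opening passes through the full wall thickness.


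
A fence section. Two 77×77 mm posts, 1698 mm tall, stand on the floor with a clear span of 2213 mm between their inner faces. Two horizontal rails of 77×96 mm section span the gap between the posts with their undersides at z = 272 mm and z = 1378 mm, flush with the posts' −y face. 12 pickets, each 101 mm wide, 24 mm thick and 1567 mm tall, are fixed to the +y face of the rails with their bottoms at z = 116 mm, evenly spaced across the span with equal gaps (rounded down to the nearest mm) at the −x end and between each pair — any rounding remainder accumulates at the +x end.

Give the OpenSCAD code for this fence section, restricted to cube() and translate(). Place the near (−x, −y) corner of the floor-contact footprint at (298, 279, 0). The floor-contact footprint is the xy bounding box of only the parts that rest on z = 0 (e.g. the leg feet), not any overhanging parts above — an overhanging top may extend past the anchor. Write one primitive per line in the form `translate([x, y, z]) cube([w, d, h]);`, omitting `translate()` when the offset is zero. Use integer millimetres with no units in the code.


translate([298, 279, 0]) cube([77, 77, 1698]);
translate([2588, 279, 0]) cube([77, 77, 1698]);
translate([375, 279, 272]) cube([2213, 77, 96]);
translate([375, 279, 1378]) cube([2213, 77, 96]);
translate([452, 356, 116]) cube([101, 24, 1567]);
translate([630, 356, 116]) cube([101, 24, 1567]);
translate([808, 356, 116]) cube([101, 24, 1567]);
translate([986, 356, 116]) cube([101, 24, 1567]);
translate([1164, 356, 116]) cube([101, 24, 1567]);
translate([1342, 356, 116]) cube([101, 24, 1567]);
translate([1520, 356, 116]) cube([101, 24, 1567]);
translate([1698, 356, 116]) cube([101, 24, 1567]);
translate([1876, 356, 116]) cube([101, 24, 1567]);
translate([2054, 356, 116]) cube([101, 24, 1567]);
translate([2232, 356, 116]) cube([101, 24, 1567]);
translate([2410, 356, 116]) cube([101, 24, 1567]);


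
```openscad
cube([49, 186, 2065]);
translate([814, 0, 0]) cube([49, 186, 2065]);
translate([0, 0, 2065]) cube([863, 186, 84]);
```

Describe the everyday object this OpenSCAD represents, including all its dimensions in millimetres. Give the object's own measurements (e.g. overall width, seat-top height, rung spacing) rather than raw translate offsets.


A door frame. The clear opening is 765 mm wide and 2065 mm high. Two 49 mm wide jambs, 186 mm deep, stand either side of the opening from the floor to the top of the opening. A 84 mm thick head sits across the top of both jambs, spanning the full outside width of the frame.


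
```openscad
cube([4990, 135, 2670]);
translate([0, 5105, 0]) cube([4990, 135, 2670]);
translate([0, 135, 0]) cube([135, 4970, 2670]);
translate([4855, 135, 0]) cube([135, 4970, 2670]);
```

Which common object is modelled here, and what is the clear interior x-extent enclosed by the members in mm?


A house (or room) frame. The interior width is 4720 mm.

Four 2670 mm walls enclosing a rectangle with no floor or roof — a room or house frame. Outside width is 4990 mm and wall thickness is 135 mm, so the interior width is 4990 − 2 × 135 = 4720 mm.


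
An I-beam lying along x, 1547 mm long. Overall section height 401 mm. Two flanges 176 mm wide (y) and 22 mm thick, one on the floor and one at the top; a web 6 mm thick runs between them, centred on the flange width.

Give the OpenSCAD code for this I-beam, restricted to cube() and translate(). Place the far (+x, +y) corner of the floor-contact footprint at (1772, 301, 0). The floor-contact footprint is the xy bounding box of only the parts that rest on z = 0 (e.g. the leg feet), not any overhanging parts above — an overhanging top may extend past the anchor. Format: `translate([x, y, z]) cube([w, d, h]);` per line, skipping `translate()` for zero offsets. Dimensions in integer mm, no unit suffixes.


translate([225, 125, 0]) cube([1547, 176, 22]);
translate([225, 210, 22]) cube([1547, 6, 357]);
translate([225, 125, 379]) cube([1547, 176, 22]);


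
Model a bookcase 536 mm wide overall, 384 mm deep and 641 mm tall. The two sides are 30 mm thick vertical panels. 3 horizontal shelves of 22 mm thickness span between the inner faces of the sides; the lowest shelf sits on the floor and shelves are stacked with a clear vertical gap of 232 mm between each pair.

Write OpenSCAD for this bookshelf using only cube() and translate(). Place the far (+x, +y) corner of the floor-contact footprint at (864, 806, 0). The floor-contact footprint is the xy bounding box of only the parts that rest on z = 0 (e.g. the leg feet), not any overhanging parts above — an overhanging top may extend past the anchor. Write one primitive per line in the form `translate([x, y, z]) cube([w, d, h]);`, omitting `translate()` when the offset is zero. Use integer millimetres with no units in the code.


translate([328, 422, 0]) cube([30, 384, 641]);
translate([834, 422, 0]) cube([30, 384, 641]);
translate([358, 422, 0]) cube([476, 384, 22]);
translate([358, 422, 254]) cube([476, 384, 22]);
translate([358, 422, 508]) cube([476, 384, 22]);


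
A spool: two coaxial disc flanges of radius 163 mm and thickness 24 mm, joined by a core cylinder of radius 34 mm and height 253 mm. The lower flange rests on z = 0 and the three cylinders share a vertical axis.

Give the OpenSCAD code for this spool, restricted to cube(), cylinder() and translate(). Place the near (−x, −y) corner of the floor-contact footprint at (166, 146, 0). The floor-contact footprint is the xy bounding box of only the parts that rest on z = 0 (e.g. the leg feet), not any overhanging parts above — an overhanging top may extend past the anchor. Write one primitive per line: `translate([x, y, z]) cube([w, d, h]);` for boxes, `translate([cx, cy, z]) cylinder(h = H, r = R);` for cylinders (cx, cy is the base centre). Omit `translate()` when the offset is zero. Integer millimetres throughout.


translate([329, 309, 0]) cylinder(h = 24, r = 163);
translate([329, 309, 24]) cylinder(h = 253, r = 34);
translate([329, 309, 277]) cylinder(h = 24, r = 163);


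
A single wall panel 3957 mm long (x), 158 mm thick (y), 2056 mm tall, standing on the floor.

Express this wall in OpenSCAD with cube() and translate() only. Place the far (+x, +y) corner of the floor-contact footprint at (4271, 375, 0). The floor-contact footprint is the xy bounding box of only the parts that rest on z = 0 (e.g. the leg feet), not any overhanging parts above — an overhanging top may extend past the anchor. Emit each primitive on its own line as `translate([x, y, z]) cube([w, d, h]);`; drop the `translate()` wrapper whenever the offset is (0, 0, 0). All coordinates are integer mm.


translate([314, 217, 0]) cube([3957, 158, 2056]);


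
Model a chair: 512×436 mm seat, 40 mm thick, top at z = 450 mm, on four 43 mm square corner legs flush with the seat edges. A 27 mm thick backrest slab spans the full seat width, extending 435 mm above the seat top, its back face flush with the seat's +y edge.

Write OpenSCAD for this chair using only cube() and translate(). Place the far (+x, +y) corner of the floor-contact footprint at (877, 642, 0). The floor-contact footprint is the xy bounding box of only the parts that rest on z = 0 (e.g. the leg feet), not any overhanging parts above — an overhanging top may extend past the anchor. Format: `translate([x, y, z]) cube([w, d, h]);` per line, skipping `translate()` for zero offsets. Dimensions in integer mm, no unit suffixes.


translate([365, 206, 410]) cube([512, 436, 40]);
translate([365, 206, 0]) cube([43, 43, 410]);
translate([834, 206, 0]) cube([43, 43, 410]);
translate([365, 599, 0]) cube([43, 43, 410]);
translate([834, 599, 0]) cube([43, 43, 410]);
translate([365, 615, 450]) cube([512, 27, 435]);


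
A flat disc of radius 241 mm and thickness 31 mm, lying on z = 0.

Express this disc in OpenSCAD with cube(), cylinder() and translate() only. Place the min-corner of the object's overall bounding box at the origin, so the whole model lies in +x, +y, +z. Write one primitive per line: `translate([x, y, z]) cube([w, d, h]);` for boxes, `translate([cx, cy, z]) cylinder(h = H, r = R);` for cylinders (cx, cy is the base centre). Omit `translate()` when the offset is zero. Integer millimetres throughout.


translate([241, 241, 0]) cylinder(h = 31, r = 241);


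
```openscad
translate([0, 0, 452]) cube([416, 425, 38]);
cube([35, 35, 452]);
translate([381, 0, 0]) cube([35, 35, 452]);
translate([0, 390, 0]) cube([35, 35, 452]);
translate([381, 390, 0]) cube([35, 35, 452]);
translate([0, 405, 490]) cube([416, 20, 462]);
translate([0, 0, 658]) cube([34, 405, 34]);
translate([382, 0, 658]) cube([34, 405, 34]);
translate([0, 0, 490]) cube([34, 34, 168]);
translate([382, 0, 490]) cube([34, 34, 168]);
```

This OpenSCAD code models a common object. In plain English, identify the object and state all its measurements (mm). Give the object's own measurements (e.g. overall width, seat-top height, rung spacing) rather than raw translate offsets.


A chair. The seat is a 416×425×38 mm slab with its top at z = 490 mm, on four 35×35 mm corner legs (flush with the seat edges, standing on z = 0). A flat backrest 20 mm thick, 462 mm tall, spans the full seat width and rises from the seat top along its +y edge, rear face flush with the rear of the seat. Two armrests of 34×34 mm section run along each side from the seat's front edge to the front of the backrest, top faces 202 mm above the seat top and outer faces flush with the seat's x-edges; a 34×34 mm post under the front of each armrest stands on the seat at the front corner.


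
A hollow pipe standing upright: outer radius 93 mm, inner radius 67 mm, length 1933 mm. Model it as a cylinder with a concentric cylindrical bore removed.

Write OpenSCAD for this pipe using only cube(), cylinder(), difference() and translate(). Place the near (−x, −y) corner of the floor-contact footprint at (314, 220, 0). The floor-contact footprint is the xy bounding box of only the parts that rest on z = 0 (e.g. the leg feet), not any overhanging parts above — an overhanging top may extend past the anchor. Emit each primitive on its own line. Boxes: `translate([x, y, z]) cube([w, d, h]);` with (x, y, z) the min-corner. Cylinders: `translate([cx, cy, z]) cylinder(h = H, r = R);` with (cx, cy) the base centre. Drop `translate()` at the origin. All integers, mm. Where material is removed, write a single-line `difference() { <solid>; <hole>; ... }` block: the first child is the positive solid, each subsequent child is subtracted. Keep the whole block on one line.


difference() { translate([407, 313, 0]) cylinder(h = 1933, r = 93); translate([407, 313, 0]) cylinder(h = 1933, r = 67); }


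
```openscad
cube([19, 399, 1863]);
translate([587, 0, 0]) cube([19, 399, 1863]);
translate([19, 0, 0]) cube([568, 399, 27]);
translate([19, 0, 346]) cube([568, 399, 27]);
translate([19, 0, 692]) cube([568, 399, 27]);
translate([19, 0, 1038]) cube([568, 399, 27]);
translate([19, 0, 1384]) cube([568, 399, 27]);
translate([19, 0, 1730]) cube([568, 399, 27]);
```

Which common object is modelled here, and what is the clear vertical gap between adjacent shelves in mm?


A bookshelf. The clear shelf gap is 319 mm.

Two tall side panels with 6 horizontal boards between them — a bookshelf. The first two shelf undersides are at z = 0 and z = 346; with shelf thickness 27, the clear gap is 346 − 0 − 27 = 319 mm.


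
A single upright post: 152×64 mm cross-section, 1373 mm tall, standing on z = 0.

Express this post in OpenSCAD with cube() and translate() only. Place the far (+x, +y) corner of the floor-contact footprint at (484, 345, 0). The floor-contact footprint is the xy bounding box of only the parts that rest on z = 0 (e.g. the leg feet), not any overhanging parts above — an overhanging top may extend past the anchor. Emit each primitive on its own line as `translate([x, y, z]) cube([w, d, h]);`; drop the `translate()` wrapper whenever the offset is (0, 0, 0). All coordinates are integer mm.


translate([332, 281, 0]) cube([152, 64, 1373]);


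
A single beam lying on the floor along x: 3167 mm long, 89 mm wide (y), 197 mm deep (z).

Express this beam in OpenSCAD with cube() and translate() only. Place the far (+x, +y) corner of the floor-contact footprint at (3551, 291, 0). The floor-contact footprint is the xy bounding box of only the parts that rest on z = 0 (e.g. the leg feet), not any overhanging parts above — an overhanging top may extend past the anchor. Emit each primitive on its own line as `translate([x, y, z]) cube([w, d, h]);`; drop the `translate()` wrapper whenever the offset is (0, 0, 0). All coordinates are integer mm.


translate([384, 202, 0]) cube([3167, 89, 197]);


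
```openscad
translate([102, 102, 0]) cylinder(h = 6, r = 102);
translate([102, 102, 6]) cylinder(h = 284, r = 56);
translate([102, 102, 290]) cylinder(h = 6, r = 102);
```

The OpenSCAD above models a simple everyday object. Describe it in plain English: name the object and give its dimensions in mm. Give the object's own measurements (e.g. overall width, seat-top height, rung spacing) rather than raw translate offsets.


A spool: two coaxial disc flanges of radius 102 mm and thickness 6 mm, joined by a core cylinder of radius 56 mm and height 284 mm. The lower flange rests on z = 0 and the three cylinders share a vertical axis.


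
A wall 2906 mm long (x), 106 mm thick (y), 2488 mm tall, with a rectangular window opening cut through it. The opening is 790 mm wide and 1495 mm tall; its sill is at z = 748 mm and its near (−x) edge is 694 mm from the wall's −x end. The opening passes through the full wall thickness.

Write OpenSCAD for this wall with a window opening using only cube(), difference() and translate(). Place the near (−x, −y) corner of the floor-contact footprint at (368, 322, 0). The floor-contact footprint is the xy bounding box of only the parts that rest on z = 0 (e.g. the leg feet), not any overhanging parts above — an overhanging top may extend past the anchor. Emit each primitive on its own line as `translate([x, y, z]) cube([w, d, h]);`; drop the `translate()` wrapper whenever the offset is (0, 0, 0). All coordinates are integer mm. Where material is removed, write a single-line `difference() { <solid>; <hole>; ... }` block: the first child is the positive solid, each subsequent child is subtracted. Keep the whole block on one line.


difference() { translate([368, 322, 0]) cube([2906, 106, 2488]); translate([1062, 322, 748]) cube([790, 106, 1495]); }


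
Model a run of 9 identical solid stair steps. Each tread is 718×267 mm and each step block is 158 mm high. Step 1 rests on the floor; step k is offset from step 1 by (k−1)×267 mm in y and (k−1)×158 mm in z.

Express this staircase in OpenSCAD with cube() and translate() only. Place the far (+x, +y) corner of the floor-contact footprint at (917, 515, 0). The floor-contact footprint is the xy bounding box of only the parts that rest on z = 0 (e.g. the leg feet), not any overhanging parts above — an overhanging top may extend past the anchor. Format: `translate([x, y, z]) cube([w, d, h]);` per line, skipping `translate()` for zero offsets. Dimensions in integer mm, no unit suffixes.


translate([199, 248, 0]) cube([718, 267, 158]);
translate([199, 515, 158]) cube([718, 267, 158]);
translate([199, 782, 316]) cube([718, 267, 158]);
translate([199, 1049, 474]) cube([718, 267, 158]);
translate([199, 1316, 632]) cube([718, 267, 158]);
translate([199, 1583, 790]) cube([718, 267, 158]);
translate([199, 1850, 948]) cube([718, 267, 158]);
translate([199, 2117, 1106]) cube([718, 267, 158]);
translate([199, 2384, 1264]) cube([718, 267, 158]);


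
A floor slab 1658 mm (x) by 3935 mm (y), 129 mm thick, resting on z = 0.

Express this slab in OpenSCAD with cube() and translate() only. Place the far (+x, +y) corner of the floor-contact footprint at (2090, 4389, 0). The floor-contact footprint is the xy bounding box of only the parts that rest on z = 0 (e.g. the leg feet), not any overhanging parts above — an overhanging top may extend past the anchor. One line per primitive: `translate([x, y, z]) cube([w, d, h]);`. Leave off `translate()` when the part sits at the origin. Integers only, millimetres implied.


translate([432, 454, 0]) cube([1658, 3935, 129]);


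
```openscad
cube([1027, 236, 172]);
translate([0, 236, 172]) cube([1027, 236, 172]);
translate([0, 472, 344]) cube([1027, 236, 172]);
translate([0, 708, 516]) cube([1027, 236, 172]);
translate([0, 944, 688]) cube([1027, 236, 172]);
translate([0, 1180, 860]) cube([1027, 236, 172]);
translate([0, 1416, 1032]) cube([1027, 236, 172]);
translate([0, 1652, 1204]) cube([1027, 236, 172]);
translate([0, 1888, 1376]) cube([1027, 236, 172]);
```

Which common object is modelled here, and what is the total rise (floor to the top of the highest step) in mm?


A staircase. The total rise is 1548 mm.

9 identical blocks, each offset up and back from the previous — a staircase. Each step is 172 mm tall and there are 9 of them, so the total rise is 9 × 172 = 1548 mm.


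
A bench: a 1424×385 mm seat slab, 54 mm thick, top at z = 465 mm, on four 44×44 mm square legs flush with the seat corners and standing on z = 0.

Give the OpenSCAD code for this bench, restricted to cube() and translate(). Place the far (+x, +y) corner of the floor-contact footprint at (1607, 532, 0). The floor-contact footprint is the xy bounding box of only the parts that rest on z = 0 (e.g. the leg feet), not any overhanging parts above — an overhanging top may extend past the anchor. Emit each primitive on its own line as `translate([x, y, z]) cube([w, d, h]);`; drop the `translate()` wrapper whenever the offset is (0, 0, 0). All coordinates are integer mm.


// leg_h = 465 − 54 = 411
translate([183, 147, 411]) cube([1424, 385, 54]);
translate([183, 147, 0]) cube([44, 44, 411]);
translate([183, 488, 0]) cube([44, 44, 411]);
translate([1563, 147, 0]) cube([44, 44, 411]);
translate([1563, 488, 0]) cube([44, 44, 411]);


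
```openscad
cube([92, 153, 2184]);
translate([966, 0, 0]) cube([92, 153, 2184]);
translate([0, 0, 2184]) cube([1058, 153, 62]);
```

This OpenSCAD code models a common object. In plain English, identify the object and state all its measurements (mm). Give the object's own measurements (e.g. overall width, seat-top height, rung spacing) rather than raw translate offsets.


A door frame. The clear opening is 874 mm wide and 2184 mm high. Two 92 mm wide jambs, 153 mm deep, stand either side of the opening from the floor to the top of the opening. A 62 mm thick head sits across the top of both jambs, spanning the full outside width of the frame.


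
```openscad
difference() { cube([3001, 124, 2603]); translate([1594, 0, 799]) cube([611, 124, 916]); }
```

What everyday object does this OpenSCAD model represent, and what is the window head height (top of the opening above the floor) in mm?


A wall with a window opening. The window head height is 1715 mm.

A wall with a rectangular opening subtracted — a window. Sill at z = 799, opening 916 mm tall, so the head is at 799 + 916 = 1715 mm.


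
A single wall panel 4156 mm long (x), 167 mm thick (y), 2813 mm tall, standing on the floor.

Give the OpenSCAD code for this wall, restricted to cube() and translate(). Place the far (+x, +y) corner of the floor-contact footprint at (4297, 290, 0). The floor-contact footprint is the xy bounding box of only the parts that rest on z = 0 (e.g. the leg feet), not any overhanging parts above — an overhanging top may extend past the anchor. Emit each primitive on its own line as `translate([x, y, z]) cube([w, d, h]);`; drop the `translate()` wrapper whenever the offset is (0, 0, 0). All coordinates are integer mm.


translate([141, 123, 0]) cube([4156, 167, 2813]);


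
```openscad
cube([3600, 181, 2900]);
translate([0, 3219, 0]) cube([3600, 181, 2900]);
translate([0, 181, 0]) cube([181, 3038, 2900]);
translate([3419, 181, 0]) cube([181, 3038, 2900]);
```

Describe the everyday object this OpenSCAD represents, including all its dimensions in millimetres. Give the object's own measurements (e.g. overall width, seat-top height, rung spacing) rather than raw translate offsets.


The wall frame of a small rectangular building: four walls, each 2900 mm tall and 181 mm thick, enclosing a footprint 3600 mm (x) by 3400 mm (y) outside-to-outside, with no floor or roof. The front and back walls (the −y and +y sides) span the full width; the two side walls fit between them.


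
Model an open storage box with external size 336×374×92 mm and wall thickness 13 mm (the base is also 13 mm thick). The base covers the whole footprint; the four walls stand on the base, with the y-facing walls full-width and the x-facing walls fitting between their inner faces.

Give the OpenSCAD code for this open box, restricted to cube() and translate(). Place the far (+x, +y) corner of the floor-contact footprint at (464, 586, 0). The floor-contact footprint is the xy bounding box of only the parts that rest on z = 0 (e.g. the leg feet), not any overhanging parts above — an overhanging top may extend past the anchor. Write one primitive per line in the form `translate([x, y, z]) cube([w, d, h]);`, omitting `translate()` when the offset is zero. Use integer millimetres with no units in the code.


translate([128, 212, 0]) cube([336, 374, 13]);
translate([128, 212, 13]) cube([336, 13, 79]);
translate([128, 573, 13]) cube([336, 13, 79]);
translate([128, 225, 13]) cube([13, 348, 79]);
translate([451, 225, 13]) cube([13, 348, 79]);


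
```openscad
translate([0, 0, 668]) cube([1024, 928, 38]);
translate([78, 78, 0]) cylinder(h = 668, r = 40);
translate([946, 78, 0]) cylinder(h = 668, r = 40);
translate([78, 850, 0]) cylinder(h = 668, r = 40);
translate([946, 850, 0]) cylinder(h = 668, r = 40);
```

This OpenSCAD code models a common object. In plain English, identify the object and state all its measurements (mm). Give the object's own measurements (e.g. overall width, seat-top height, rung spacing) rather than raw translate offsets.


A rectangular dining table. The top is 1024×928×38 mm with its upper surface at z = 706 mm. It stands on four round legs of 80 mm diameter, each leg's bounding box inset 38 mm from the nearest pair of top edges, running from the floor to the underside of the top.


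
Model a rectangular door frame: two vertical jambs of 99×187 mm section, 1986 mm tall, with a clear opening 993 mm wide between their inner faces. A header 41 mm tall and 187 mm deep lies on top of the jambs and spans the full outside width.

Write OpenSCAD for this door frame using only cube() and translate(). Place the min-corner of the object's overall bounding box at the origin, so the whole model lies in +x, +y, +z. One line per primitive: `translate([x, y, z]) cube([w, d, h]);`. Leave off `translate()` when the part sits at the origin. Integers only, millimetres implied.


cube([99, 187, 1986]);
translate([1092, 0, 0]) cube([99, 187, 1986]);
translate([0, 0, 1986]) cube([1191, 187, 41]);


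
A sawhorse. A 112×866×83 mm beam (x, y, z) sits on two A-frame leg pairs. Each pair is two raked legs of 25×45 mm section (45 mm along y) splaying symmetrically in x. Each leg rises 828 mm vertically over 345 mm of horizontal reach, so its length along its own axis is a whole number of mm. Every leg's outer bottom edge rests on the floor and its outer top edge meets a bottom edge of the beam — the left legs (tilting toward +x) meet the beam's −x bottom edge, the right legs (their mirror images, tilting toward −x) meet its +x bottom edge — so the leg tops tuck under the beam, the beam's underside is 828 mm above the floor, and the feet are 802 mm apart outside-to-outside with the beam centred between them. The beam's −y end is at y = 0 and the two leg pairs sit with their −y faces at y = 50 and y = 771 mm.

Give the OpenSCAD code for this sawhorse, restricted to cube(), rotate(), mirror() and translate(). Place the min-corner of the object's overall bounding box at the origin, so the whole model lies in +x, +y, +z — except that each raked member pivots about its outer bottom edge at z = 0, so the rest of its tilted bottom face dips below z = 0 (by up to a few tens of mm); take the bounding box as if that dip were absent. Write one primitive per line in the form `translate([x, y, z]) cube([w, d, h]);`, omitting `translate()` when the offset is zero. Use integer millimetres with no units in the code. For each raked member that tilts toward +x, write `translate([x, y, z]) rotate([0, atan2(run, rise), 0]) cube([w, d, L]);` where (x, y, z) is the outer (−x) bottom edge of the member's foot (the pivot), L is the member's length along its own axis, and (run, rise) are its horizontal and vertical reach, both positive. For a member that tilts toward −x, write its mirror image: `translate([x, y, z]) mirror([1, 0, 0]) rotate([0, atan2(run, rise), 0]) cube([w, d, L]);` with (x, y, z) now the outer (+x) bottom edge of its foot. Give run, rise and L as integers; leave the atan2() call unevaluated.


translate([345, 0, 828]) cube([112, 866, 83]);
translate([0, 50, 0]) rotate([0, atan2(345, 828), 0]) cube([25, 45, 897]);
translate([802, 50, 0]) mirror([1, 0, 0]) rotate([0, atan2(345, 828), 0]) cube([25, 45, 897]);
translate([0, 771, 0]) rotate([0, atan2(345, 828), 0]) cube([25, 45, 897]);
translate([802, 771, 0]) mirror([1, 0, 0]) rotate([0, atan2(345, 828), 0]) cube([25, 45, 897]);


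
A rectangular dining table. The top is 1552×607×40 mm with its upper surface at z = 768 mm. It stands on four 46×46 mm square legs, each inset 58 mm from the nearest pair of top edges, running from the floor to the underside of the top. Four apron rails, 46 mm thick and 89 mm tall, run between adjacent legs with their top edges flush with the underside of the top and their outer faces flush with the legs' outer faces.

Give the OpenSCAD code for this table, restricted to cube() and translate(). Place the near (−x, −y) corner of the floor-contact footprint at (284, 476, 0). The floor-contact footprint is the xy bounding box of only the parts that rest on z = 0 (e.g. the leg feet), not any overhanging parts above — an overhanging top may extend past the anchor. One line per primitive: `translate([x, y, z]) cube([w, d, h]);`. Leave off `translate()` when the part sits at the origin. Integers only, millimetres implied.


translate([226, 418, 728]) cube([1552, 607, 40]);
translate([284, 476, 0]) cube([46, 46, 728]);
translate([1674, 476, 0]) cube([46, 46, 728]);
translate([284, 921, 0]) cube([46, 46, 728]);
translate([1674, 921, 0]) cube([46, 46, 728]);
translate([330, 476, 639]) cube([1344, 46, 89]);
translate([330, 921, 639]) cube([1344, 46, 89]);
translate([284, 522, 639]) cube([46, 399, 89]);
translate([1674, 522, 639]) cube([46, 399, 89]);


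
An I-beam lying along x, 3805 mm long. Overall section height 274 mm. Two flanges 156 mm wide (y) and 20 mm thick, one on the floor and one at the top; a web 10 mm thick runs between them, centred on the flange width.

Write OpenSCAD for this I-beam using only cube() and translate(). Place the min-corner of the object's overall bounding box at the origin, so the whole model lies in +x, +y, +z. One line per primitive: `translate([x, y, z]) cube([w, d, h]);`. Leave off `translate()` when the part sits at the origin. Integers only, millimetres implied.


cube([3805, 156, 20]);
translate([0, 73, 20]) cube([3805, 10, 234]);
translate([0, 0, 254]) cube([3805, 156, 20]);


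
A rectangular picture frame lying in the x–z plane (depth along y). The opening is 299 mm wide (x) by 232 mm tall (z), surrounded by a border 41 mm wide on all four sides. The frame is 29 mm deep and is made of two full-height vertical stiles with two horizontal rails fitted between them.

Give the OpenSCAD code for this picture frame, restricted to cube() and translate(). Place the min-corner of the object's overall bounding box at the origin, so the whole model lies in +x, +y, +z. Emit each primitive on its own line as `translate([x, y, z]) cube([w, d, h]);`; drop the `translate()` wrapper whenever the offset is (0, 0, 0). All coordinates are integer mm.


cube([41, 29, 314]);
translate([340, 0, 0]) cube([41, 29, 314]);
translate([41, 0, 0]) cube([299, 29, 41]);
translate([41, 0, 273]) cube([299, 29, 41]);


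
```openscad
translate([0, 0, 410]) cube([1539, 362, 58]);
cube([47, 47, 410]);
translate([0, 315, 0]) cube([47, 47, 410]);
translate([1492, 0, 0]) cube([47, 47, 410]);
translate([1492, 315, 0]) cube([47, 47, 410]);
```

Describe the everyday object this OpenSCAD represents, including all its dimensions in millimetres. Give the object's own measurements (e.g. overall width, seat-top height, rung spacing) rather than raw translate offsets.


A bench: a 1539×362 mm seat slab, 58 mm thick, top at z = 468 mm, on four 47×47 mm square legs flush with the seat corners and standing on z = 0.
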